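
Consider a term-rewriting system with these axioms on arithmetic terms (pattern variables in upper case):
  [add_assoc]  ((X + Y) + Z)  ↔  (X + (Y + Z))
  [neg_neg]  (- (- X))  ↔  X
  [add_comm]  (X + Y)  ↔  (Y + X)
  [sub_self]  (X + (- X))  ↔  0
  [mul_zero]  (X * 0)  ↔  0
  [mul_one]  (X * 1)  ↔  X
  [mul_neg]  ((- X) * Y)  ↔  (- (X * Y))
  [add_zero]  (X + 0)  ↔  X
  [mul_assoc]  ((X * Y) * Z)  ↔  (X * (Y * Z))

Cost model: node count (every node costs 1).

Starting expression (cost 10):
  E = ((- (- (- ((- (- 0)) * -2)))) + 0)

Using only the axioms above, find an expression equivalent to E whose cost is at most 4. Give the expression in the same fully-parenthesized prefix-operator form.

(- (0 * -2))   [cost 4]

step 1: neg_neg (→) rewrites (- (- 0)) into 0, now ((- (- (- (0 * -2)))) + 0)
step 2: neg_neg (→) rewrites (- (- (- (0 * -2)))) into (- (0 * -2)), now ((- (0 * -2)) + 0)
step 3: add_zero (→) rewrites ((- (0 * -2)) + 0) into (- (0 * -2)), reaching cost 4 (bound 4)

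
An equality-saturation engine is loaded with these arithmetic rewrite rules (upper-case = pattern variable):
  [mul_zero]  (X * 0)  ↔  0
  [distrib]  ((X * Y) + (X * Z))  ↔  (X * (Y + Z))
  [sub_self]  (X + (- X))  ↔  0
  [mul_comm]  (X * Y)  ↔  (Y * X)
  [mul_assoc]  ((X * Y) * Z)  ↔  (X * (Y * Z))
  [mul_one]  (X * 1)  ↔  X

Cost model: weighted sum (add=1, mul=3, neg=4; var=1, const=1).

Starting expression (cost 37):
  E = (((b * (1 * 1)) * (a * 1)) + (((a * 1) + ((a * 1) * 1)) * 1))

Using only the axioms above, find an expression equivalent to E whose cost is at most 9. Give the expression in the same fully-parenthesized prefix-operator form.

step 1: mul_one (→) rewrites (a * 1) into a, now (((b * (1 * 1)) * (a * 1)) + (((a * 1) + (a * 1)) * 1))
step 2: mul_one (→) rewrites (((a * 1) + (a * 1)) * 1) into ((a * 1) + (a * 1)), now (((b * (1 * 1)) * (a * 1)) + ((a * 1) + (a * 1)))
step 3: mul_one (→) rewrites (1 * 1) into 1, now (((b * 1) * (a * 1)) + ((a * 1) + (a * 1)))
step 4: mul_one (→) rewrites (a * 1) into a, now (((b * 1) * a) + ((a * 1) + (a * 1)))
step 5: mul_one (→) rewrites (a * 1) into a, now (((b * 1) * a) + ((a * 1) + a))
step 6: mul_one (→) rewrites (b * 1) into b, now ((b * a) + ((a * 1) + a))
step 7: mul_one (→) rewrites (a * 1) into a, reaching cost 9 (bound 9)

((b * a) + (a + a))   [cost 9]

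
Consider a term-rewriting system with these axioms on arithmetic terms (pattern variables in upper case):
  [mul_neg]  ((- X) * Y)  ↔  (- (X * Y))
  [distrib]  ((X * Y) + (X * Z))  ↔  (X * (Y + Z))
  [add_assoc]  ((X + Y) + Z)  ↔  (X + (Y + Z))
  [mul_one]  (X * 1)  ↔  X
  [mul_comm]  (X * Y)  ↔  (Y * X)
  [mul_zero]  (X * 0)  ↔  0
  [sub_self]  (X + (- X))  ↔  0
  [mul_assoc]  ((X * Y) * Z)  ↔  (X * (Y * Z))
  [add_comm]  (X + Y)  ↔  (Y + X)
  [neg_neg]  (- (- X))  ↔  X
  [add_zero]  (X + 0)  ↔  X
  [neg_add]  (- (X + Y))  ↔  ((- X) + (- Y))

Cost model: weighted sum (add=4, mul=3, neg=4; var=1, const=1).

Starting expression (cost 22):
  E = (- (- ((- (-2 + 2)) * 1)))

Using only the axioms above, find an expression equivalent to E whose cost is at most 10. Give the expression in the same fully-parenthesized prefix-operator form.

step 1: mul_one (→) rewrites ((- (-2 + 2)) * 1) into (- (-2 + 2)), now (- (- (- (-2 + 2))))
step 2: neg_neg (→) rewrites (- (- (- (-2 + 2)))) into (- (-2 + 2)), reaching cost 10 (bound 10)

(- (-2 + 2))   [cost 10]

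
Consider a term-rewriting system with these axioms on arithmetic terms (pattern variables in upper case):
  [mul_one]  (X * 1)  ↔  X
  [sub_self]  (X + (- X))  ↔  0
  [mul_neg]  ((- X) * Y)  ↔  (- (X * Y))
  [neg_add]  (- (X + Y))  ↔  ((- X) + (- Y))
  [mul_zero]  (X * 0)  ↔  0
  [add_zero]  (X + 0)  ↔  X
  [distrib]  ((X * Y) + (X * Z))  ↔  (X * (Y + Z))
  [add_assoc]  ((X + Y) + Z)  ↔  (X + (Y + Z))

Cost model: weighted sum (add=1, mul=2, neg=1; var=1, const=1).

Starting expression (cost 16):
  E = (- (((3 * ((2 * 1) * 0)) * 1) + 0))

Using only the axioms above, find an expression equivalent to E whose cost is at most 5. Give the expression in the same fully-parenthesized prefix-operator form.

step 1: mul_one (→) rewrites (2 * 1) into 2, now (- (((3 * (2 * 0)) * 1) + 0))
step 2: mul_zero (→) rewrites (2 * 0) into 0, now (- (((3 * 0) * 1) + 0))
step 3: mul_one (→) rewrites ((3 * 0) * 1) into (3 * 0), now (- ((3 * 0) + 0))
step 4: add_zero (→) rewrites ((3 * 0) + 0) into (3 * 0), reaching cost 5 (bound 5)

(- (3 * 0))   [cost 5]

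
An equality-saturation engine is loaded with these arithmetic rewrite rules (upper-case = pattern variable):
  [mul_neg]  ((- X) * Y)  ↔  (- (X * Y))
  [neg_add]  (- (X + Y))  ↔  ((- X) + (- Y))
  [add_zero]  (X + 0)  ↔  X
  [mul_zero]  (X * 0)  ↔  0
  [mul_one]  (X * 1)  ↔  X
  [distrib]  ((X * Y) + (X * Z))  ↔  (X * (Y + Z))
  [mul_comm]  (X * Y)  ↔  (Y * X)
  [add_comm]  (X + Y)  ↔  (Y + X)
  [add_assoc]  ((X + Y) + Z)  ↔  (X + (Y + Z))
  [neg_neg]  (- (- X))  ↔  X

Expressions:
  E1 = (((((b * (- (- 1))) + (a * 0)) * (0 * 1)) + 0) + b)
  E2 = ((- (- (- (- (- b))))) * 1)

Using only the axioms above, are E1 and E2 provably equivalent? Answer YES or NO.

The axioms are sound identities: if E1 ↔* E2 then E1 and E2 evaluate identically under any assignment.
Under a=0, b=1: E1 evaluates to 1, E2 to -1. Distinct ⇒ no rewrite sequence connects them.

NO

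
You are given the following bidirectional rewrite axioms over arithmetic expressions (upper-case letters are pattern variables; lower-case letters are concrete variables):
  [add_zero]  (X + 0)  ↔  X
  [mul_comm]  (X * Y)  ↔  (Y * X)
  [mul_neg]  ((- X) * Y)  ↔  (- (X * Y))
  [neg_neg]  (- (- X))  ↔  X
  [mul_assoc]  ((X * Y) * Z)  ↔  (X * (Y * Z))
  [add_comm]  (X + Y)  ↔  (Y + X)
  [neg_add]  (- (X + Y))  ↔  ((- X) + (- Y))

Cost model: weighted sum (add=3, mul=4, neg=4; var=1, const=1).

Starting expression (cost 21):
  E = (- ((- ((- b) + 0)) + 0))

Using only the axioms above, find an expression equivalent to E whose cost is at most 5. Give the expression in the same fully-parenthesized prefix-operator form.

(- b)   [cost 5]

1. [add_zero →] ((- b) + 0)  →  (- b);  E = (- ((- (- b)) + 0))
2. [add_zero →] ((- (- b)) + 0)  →  (- (- b));  E = (- (- (- b)))
3. [neg_neg →] (- (- b))  →  b;  cost 5 ≤ 5, done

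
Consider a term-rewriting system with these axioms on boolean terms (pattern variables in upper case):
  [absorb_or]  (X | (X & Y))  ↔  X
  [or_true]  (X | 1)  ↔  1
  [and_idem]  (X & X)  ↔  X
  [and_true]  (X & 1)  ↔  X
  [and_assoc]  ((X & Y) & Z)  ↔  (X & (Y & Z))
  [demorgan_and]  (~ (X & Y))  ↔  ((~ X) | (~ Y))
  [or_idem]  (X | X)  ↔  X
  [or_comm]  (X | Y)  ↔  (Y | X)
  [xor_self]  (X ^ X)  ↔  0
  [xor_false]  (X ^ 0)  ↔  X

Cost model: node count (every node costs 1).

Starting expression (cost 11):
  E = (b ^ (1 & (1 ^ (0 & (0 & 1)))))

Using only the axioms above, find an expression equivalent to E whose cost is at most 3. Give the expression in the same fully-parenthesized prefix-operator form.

(b ^ 1)   [cost 3]

(1) (0 & 1)  =[and_true →]=  0    ⊢ (b ^ (1 & (1 ^ (0 & 0))))
(2) (0 & 0)  =[and_idem →]=  0    ⊢ (b ^ (1 & (1 ^ 0)))
(3) (1 ^ 0)  =[xor_false →]=  1    ⊢ (b ^ (1 & 1))
(4) (1 & 1)  =[and_true →]=  1    ⊢ cost 3, within 3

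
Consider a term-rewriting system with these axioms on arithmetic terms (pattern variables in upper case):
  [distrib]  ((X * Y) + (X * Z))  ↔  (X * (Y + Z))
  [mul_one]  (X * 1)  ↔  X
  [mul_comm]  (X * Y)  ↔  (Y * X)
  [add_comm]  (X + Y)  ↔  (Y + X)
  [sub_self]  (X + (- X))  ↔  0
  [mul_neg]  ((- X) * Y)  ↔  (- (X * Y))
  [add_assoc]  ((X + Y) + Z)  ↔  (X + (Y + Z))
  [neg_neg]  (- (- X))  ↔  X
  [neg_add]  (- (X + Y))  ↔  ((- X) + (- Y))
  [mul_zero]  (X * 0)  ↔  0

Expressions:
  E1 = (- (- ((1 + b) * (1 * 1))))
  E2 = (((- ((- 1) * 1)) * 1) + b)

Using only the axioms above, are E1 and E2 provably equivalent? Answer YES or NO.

step 1: mul_one (→) rewrites (1 * 1) into 1, now (- (- ((1 + b) * 1)))
step 2: neg_neg (→) rewrites (- (- ((1 + b) * 1))) into ((1 + b) * 1)
step 3: mul_one (→) rewrites ((1 + b) * 1) into (1 + b)
step 4: neg_neg (←) rewrites 1 into (- (- 1)), now ((- (- 1)) + b)
step 5: mul_one (←) rewrites (- 1) into ((- 1) * 1), now ((- ((- 1) * 1)) + b)
step 6: mul_one (←) rewrites (- ((- 1) * 1)) into ((- ((- 1) * 1)) * 1), which is E2

YES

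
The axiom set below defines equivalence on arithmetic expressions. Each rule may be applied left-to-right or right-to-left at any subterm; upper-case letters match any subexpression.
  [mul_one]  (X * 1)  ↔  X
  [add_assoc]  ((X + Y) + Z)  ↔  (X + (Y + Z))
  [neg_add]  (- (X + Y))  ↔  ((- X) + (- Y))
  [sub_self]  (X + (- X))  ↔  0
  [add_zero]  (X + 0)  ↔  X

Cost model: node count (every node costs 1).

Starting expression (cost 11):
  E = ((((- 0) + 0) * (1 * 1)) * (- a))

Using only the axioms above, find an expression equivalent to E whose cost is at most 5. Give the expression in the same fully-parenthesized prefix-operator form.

step 1: mul_one (→) rewrites (1 * 1) into 1, now ((((- 0) + 0) * 1) * (- a))
step 2: add_zero (→) rewrites ((- 0) + 0) into (- 0), now (((- 0) * 1) * (- a))
step 3: mul_one (→) rewrites ((- 0) * 1) into (- 0), reaching cost 5 (bound 5)

((- 0) * (- a))   [cost 5]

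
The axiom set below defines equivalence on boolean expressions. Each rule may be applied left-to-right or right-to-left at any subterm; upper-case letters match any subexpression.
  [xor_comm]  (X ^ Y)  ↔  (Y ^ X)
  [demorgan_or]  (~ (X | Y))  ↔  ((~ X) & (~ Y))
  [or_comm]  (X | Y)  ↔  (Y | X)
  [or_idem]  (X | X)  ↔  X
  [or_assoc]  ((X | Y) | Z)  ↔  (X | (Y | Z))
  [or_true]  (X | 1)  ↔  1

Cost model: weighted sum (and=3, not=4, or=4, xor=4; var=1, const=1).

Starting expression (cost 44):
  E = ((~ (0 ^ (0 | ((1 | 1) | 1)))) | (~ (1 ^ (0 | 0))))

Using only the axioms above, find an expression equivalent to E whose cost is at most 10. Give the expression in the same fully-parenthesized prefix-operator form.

(1) (1 | 1)  =[or_true →]=  1    ⊢ ((~ (0 ^ (0 | (1 | 1)))) | (~ (1 ^ (0 | 0))))
(2) (1 | 1)  =[or_idem →]=  1    ⊢ ((~ (0 ^ (0 | 1))) | (~ (1 ^ (0 | 0))))
(3) (0 | 1)  =[or_true →]=  1    ⊢ ((~ (0 ^ 1)) | (~ (1 ^ (0 | 0))))
(4) (0 | 0)  =[or_idem →]=  0    ⊢ ((~ (0 ^ 1)) | (~ (1 ^ 0)))
(5) (0 ^ 1)  =[xor_comm →]=  (1 ^ 0)    ⊢ ((~ (1 ^ 0)) | (~ (1 ^ 0)))
(6) ((~ (1 ^ 0)) | (~ (1 ^ 0)))  =[or_idem →]=  (~ (1 ^ 0))    ⊢ cost 10, within 10

(~ (1 ^ 0))   [cost 10]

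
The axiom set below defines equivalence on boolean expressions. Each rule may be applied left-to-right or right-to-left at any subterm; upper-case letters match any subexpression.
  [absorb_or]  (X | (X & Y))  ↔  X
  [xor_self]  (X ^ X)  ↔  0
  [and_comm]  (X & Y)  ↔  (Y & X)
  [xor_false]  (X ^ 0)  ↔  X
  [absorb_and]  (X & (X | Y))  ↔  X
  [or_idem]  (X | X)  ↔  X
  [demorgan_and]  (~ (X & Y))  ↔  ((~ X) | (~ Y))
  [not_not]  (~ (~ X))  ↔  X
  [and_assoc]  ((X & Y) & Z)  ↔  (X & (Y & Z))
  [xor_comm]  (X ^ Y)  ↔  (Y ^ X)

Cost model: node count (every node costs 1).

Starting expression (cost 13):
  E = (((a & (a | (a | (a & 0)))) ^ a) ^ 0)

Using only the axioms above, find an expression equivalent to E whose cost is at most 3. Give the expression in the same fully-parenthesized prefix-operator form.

(0 ^ 0)   [cost 3]

1. [absorb_or →] (a | (a & 0))  →  a;  E = (((a & (a | a)) ^ a) ^ 0)
2. [absorb_and →] (a & (a | a))  →  a;  E = ((a ^ a) ^ 0)
3. [xor_self →] (a ^ a)  →  0;  cost 3 ≤ 3, done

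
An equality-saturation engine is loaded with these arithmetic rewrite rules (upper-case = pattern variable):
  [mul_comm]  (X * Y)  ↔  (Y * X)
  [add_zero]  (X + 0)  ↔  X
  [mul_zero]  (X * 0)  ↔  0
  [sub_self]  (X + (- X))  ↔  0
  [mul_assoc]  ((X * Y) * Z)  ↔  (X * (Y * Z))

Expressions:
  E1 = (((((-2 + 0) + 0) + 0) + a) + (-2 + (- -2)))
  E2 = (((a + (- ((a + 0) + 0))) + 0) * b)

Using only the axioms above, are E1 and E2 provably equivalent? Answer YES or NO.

NO

The axioms are sound identities: if E1 ↔* E2 then E1 and E2 evaluate identically under any assignment.
Under a=0, b=0: E1 evaluates to -2, E2 to 0. Distinct ⇒ no rewrite sequence connects them.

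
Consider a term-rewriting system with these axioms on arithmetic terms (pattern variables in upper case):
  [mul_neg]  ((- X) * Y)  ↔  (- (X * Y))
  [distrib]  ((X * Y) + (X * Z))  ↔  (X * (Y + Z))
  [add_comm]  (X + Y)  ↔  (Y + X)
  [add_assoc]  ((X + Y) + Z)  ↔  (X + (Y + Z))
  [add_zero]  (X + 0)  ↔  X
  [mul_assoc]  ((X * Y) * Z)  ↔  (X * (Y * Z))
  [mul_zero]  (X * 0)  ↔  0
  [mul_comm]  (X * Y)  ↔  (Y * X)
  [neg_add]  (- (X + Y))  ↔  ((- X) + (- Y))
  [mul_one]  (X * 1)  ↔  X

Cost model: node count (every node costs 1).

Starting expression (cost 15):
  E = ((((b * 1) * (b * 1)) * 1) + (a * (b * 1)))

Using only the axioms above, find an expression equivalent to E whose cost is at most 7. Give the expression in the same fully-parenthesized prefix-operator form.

1. [mul_one →] (((b * 1) * (b * 1)) * 1)  →  ((b * 1) * (b * 1));  E = (((b * 1) * (b * 1)) + (a * (b * 1)))
2. [mul_one →] (b * 1)  →  b;  E = ((b * (b * 1)) + (a * (b * 1)))
3. [mul_one →] (b * 1)  →  b;  E = ((b * b) + (a * (b * 1)))
4. [add_comm →] ((b * b) + (a * (b * 1)))  →  ((a * (b * 1)) + (b * b))
5. [mul_one →] (b * 1)  →  b;  cost 7 ≤ 7, done

((a * b) + (b * b))   [cost 7]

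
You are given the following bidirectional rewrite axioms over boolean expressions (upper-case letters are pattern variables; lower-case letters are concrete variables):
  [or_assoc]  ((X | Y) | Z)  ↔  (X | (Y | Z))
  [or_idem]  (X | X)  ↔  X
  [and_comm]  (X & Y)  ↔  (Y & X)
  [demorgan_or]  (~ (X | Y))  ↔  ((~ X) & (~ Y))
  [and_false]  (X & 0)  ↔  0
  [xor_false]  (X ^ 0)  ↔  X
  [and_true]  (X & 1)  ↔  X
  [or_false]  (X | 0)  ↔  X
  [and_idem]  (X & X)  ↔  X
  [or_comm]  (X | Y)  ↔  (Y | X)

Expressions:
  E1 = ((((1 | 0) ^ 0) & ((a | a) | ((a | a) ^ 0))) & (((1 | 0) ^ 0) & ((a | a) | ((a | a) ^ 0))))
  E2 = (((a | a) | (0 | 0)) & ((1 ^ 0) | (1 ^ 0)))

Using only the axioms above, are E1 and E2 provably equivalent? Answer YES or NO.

YES

(1) ((((1 | 0) ^ 0) & ((a | a) | ((a | a) ^ 0))) & (((1 | 0) ^ 0) & ((a | a) | ((a | a) ^ 0))))  =[and_idem →]=  (((1 | 0) ^ 0) & ((a | a) | ((a | a) ^ 0)))
(2) ((a | a) ^ 0)  =[xor_false →]=  (a | a)    ⊢ (((1 | 0) ^ 0) & ((a | a) | (a | a)))
(3) (1 | 0)  =[or_false →]=  1    ⊢ ((1 ^ 0) & ((a | a) | (a | a)))
(4) (a | a)  =[or_idem →]=  a    ⊢ ((1 ^ 0) & ((a | a) | a))
(5) (a | a)  =[or_idem →]=  a    ⊢ ((1 ^ 0) & (a | a))
(6) ((1 ^ 0) & (a | a))  =[and_comm →]=  ((a | a) & (1 ^ 0))
(7) (a | a)  =[or_false ←]=  ((a | a) | 0)    ⊢ (((a | a) | 0) & (1 ^ 0))
(8) (1 ^ 0)  =[or_idem ←]=  ((1 ^ 0) | (1 ^ 0))    ⊢ (((a | a) | 0) & ((1 ^ 0) | (1 ^ 0)))
(9) 0  =[or_idem ←]=  (0 | 0)    ⊢ E2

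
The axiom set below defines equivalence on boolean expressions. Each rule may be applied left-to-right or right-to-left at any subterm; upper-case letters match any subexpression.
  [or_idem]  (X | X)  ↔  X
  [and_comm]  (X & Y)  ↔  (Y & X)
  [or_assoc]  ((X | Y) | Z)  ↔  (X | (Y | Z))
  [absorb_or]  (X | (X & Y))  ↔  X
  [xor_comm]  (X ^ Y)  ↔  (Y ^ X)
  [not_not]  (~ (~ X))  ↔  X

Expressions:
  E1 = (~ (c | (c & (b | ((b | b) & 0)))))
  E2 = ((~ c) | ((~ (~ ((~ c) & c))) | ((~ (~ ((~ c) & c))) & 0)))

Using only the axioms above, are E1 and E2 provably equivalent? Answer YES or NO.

step 1: or_idem (→) rewrites (b | b) into b, now (~ (c | (c & (b | (b & 0)))))
step 2: absorb_or (→) rewrites (b | (b & 0)) into b, now (~ (c | (c & b)))
step 3: absorb_or (→) rewrites (c | (c & b)) into c, now (~ c)
step 4: absorb_or (←) rewrites (~ c) into ((~ c) | ((~ c) & c))
step 5: not_not (←) rewrites ((~ c) & c) into (~ (~ ((~ c) & c))), now ((~ c) | (~ (~ ((~ c) & c))))
step 6: absorb_or (←) rewrites (~ (~ ((~ c) & c))) into ((~ (~ ((~ c) & c))) | ((~ (~ ((~ c) & c))) & 0)), which is E2

YES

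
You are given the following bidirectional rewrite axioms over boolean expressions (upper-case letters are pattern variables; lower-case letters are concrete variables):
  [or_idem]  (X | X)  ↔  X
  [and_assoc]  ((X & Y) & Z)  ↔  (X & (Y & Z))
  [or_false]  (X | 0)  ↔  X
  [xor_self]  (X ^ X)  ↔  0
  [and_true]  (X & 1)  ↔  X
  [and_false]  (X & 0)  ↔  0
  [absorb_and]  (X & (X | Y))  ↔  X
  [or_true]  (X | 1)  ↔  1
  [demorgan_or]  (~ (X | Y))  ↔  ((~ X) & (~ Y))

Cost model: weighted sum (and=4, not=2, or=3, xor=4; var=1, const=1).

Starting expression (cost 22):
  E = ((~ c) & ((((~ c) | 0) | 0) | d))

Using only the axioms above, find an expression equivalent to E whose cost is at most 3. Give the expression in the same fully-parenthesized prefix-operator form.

(~ c)   [cost 3]

step 1: or_false (→) rewrites (((~ c) | 0) | 0) into ((~ c) | 0), now ((~ c) & (((~ c) | 0) | d))
step 2: or_false (→) rewrites ((~ c) | 0) into (~ c), now ((~ c) & ((~ c) | d))
step 3: absorb_and (→) rewrites ((~ c) & ((~ c) | d)) into (~ c), reaching cost 3 (bound 3)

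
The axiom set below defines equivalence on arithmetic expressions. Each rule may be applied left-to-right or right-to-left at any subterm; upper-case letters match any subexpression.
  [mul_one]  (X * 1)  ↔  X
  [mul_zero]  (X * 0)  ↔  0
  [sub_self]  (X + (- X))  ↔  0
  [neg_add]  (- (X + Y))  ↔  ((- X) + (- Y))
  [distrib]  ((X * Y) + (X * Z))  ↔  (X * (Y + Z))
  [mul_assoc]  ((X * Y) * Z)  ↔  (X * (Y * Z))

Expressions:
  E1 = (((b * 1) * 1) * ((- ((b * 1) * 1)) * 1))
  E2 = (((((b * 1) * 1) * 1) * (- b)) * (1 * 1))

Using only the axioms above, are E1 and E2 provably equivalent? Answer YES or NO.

(1) (b * 1)  =[mul_one →]=  b    ⊢ (((b * 1) * 1) * ((- (b * 1)) * 1))
(2) ((b * 1) * 1)  =[mul_one →]=  (b * 1)    ⊢ ((b * 1) * ((- (b * 1)) * 1))
(3) (b * 1)  =[mul_one →]=  b    ⊢ ((b * 1) * ((- b) * 1))
(4) ((- b) * 1)  =[mul_one →]=  (- b)    ⊢ ((b * 1) * (- b))
(5) (b * 1)  =[mul_one →]=  b    ⊢ (b * (- b))
(6) (b * (- b))  =[mul_one ←]=  ((b * (- b)) * 1)
(7) b  =[mul_one ←]=  (b * 1)    ⊢ (((b * 1) * (- b)) * 1)
(8) (b * 1)  =[mul_one ←]=  ((b * 1) * 1)    ⊢ ((((b * 1) * 1) * (- b)) * 1)
(9) 1  =[mul_one ←]=  (1 * 1)    ⊢ ((((b * 1) * 1) * (- b)) * (1 * 1))
(10) b  =[mul_one ←]=  (b * 1)    ⊢ E2

YES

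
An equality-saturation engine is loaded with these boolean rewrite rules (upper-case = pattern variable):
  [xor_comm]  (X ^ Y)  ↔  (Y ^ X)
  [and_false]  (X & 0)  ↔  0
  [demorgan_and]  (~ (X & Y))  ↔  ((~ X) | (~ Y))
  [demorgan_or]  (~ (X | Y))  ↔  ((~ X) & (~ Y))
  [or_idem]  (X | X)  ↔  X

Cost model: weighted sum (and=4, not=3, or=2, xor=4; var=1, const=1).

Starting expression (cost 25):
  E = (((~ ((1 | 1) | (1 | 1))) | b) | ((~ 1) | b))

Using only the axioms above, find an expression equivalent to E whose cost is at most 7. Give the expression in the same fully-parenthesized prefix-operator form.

((~ 1) | b)   [cost 7]

1. [or_idem →] ((1 | 1) | (1 | 1))  →  (1 | 1);  E = (((~ (1 | 1)) | b) | ((~ 1) | b))
2. [or_idem →] (1 | 1)  →  1;  E = (((~ 1) | b) | ((~ 1) | b))
3. [or_idem →] (((~ 1) | b) | ((~ 1) | b))  →  ((~ 1) | b);  cost 7 ≤ 7, done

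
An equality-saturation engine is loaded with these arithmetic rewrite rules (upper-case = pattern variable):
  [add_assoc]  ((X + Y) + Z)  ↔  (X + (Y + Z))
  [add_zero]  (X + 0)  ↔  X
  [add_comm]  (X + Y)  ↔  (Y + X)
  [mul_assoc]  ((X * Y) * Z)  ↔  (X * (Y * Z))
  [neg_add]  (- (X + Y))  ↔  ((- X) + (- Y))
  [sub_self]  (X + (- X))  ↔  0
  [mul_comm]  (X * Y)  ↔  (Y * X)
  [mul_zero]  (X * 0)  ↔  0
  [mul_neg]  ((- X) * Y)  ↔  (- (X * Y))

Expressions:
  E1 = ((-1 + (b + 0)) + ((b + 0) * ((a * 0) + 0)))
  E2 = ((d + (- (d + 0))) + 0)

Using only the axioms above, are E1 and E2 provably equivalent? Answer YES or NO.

NO

All listed rules preserve value, hence provable equivalence implies equal values everywhere; look for a separating assignment.
a=0, b=0, d=0 gives E1 ↦ -1, E2 ↦ 0; values differ ⇒ not provably equivalent.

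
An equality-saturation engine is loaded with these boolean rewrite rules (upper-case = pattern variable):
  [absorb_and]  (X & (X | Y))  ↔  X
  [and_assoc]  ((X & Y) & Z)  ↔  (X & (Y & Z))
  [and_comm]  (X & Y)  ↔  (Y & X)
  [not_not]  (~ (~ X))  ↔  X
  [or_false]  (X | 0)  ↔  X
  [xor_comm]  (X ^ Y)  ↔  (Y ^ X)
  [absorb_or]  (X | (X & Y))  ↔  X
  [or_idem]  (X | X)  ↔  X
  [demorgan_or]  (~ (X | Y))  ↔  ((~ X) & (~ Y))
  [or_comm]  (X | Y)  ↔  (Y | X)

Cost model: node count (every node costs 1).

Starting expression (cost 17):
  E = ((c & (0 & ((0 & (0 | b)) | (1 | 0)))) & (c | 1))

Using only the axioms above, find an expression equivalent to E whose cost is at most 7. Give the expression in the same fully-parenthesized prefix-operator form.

((c & 0) & (c | 1))   [cost 7]

1. [or_false →] (1 | 0)  →  1;  E = ((c & (0 & ((0 & (0 | b)) | 1))) & (c | 1))
2. [absorb_and →] (0 & (0 | b))  →  0;  E = ((c & (0 & (0 | 1))) & (c | 1))
3. [absorb_and →] (0 & (0 | 1))  →  0;  cost 7 ≤ 7, done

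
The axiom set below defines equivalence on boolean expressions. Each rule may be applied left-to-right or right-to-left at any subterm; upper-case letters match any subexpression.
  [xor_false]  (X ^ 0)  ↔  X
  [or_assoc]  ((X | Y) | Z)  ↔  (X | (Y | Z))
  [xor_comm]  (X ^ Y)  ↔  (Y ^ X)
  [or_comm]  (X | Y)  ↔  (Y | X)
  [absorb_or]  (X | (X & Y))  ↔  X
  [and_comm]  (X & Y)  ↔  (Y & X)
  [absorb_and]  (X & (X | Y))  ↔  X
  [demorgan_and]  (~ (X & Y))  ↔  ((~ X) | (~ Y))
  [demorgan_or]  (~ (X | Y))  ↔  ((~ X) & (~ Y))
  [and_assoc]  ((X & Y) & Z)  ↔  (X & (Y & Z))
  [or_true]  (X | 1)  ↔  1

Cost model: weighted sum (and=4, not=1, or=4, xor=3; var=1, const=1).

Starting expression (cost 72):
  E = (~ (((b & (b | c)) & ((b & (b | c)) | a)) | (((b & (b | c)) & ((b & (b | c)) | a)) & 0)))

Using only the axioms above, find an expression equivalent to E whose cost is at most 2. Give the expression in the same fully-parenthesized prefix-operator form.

(~ b)   [cost 2]

1. [absorb_or →] (((b & (b | c)) & ((b & (b | c)) | a)) | (((b & (b | c)) & ((b & (b | c)) | a)) & 0))  →  ((b & (b | c)) & ((b & (b | c)) | a));  E = (~ ((b & (b | c)) & ((b & (b | c)) | a)))
2. [absorb_and →] ((b & (b | c)) & ((b & (b | c)) | a))  →  (b & (b | c));  E = (~ (b & (b | c)))
3. [absorb_and →] (b & (b | c))  →  b;  cost 2 ≤ 2, done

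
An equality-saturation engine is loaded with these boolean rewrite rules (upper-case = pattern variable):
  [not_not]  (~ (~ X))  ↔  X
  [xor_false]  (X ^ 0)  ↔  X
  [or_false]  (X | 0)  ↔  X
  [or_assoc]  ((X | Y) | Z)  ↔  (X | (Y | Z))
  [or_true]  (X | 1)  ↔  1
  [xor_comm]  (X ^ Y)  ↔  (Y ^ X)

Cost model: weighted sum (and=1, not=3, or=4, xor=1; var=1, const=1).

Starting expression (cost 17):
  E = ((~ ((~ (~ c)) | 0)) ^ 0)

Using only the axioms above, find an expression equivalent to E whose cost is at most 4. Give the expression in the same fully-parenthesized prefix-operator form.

step 1: xor_false (→) rewrites ((~ ((~ (~ c)) | 0)) ^ 0) into (~ ((~ (~ c)) | 0))
step 2: or_false (→) rewrites ((~ (~ c)) | 0) into (~ (~ c)), now (~ (~ (~ c)))
step 3: not_not (→) rewrites (~ (~ c)) into c, reaching cost 4 (bound 4)

(~ c)   [cost 4]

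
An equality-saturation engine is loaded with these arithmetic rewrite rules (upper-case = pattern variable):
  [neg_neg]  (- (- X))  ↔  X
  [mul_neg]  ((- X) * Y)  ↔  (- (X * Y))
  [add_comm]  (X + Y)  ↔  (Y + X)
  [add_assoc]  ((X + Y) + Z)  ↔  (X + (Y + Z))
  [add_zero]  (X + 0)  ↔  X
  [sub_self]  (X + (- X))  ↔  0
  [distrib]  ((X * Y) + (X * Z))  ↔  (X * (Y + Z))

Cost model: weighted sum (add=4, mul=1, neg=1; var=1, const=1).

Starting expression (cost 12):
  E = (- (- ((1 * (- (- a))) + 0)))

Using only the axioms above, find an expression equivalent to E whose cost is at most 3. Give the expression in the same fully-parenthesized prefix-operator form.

(1 * a)   [cost 3]

(1) (- (- ((1 * (- (- a))) + 0)))  =[neg_neg →]=  ((1 * (- (- a))) + 0)
(2) (- (- a))  =[neg_neg →]=  a    ⊢ ((1 * a) + 0)
(3) ((1 * a) + 0)  =[add_zero →]=  (1 * a)    ⊢ cost 3, within 3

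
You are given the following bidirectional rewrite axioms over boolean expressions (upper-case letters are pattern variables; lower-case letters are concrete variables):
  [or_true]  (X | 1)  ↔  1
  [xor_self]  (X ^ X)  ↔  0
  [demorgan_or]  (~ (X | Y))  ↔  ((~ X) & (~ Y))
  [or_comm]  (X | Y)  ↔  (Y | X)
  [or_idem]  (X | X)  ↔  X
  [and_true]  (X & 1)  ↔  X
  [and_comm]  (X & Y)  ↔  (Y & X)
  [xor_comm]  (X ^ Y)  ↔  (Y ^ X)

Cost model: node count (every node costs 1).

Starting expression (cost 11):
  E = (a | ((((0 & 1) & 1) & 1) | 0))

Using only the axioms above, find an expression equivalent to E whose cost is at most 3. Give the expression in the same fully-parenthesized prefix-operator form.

(0 | a)   [cost 3]

1. [and_true →] ((0 & 1) & 1)  →  (0 & 1);  E = (a | (((0 & 1) & 1) | 0))
2. [or_comm →] (a | (((0 & 1) & 1) | 0))  →  ((((0 & 1) & 1) | 0) | a)
3. [and_true →] ((0 & 1) & 1)  →  (0 & 1);  E = (((0 & 1) | 0) | a)
4. [and_true →] (0 & 1)  →  0;  E = ((0 | 0) | a)
5. [or_idem →] (0 | 0)  →  0;  cost 3 ≤ 3, done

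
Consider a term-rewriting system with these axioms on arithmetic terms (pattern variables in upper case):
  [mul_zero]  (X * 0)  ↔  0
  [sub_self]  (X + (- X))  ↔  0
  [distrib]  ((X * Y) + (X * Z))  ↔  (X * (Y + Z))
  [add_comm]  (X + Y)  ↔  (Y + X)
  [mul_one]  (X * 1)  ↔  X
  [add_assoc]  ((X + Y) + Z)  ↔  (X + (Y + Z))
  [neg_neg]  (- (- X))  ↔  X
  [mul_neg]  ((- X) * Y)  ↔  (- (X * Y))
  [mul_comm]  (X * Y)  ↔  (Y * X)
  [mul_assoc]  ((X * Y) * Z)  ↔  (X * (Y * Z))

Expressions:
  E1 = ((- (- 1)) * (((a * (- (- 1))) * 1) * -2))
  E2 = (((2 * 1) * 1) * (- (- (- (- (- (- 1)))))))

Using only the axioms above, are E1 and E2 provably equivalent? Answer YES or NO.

NO

All listed rules preserve value, hence provable equivalence implies equal values everywhere; look for a separating assignment.
a=0 gives E1 ↦ 0, E2 ↦ 2; values differ ⇒ not provably equivalent.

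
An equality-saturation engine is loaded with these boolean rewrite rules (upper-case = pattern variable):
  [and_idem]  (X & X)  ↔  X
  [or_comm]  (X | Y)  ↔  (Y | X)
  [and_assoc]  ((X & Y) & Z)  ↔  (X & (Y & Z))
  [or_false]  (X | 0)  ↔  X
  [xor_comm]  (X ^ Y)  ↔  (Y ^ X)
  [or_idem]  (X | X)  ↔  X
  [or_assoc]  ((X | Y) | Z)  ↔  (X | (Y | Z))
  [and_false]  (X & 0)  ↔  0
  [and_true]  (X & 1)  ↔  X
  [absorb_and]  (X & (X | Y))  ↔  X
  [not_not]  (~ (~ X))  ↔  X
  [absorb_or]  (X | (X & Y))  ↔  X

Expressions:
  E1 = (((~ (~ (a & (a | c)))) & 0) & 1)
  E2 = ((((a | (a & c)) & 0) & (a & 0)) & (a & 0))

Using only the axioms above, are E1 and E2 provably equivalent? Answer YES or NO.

YES

step 1: not_not (→) rewrites (~ (~ (a & (a | c)))) into (a & (a | c)), now (((a & (a | c)) & 0) & 1)
step 2: absorb_and (→) rewrites (a & (a | c)) into a, now ((a & 0) & 1)
step 3: and_true (→) rewrites ((a & 0) & 1) into (a & 0)
step 4: and_idem (←) rewrites (a & 0) into ((a & 0) & (a & 0))
step 5: and_idem (←) rewrites (a & 0) into ((a & 0) & (a & 0)), now (((a & 0) & (a & 0)) & (a & 0))
step 6: absorb_or (←) rewrites a into (a | (a & c)), which is E2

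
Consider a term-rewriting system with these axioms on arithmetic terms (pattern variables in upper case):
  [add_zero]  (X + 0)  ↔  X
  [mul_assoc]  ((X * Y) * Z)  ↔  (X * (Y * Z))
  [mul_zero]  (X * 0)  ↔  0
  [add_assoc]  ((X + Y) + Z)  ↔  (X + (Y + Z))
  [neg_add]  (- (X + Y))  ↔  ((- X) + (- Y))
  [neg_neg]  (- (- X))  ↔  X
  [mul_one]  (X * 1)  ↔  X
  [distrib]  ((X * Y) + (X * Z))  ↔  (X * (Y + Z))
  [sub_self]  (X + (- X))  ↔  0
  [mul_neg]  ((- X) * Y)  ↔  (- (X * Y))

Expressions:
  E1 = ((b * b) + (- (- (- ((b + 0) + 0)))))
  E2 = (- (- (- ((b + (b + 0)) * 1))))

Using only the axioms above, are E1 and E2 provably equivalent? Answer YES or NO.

NO

The axioms are sound identities: if E1 ↔* E2 then E1 and E2 evaluate identically under any assignment.
Under b=1: E1 evaluates to 0, E2 to -2. Distinct ⇒ no rewrite sequence connects them.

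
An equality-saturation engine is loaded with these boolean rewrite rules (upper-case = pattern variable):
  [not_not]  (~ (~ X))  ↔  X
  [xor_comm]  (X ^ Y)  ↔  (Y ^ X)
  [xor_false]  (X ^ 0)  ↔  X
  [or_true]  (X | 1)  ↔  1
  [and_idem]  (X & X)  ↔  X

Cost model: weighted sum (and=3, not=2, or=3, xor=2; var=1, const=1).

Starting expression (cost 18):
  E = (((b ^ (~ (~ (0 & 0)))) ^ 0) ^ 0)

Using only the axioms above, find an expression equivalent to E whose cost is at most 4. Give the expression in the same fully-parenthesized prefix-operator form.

(b ^ 0)   [cost 4]

step 1: not_not (→) rewrites (~ (~ (0 & 0))) into (0 & 0), now (((b ^ (0 & 0)) ^ 0) ^ 0)
step 2: xor_false (→) rewrites (((b ^ (0 & 0)) ^ 0) ^ 0) into ((b ^ (0 & 0)) ^ 0)
step 3: and_idem (→) rewrites (0 & 0) into 0, now ((b ^ 0) ^ 0)
step 4: xor_false (→) rewrites (b ^ 0) into b, reaching cost 4 (bound 4)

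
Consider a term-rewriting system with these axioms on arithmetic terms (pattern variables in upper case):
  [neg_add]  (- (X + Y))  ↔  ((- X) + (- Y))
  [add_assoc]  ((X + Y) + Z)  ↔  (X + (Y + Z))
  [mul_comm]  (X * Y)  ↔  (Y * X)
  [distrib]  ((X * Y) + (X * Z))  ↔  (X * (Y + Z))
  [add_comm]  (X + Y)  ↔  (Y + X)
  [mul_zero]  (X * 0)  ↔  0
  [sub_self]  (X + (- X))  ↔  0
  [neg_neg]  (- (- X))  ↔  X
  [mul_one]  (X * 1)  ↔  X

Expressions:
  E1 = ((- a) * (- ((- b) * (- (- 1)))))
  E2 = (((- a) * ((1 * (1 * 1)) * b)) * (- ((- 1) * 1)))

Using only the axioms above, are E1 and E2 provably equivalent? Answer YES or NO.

step 1: neg_neg (→) rewrites (- (- 1)) into 1, now ((- a) * (- ((- b) * 1)))
step 2: mul_one (→) rewrites ((- b) * 1) into (- b), now ((- a) * (- (- b)))
step 3: neg_neg (→) rewrites (- (- b)) into b, now ((- a) * b)
step 4: mul_one (←) rewrites b into (b * 1), now ((- a) * (b * 1))
step 5: mul_comm (→) rewrites (b * 1) into (1 * b), now ((- a) * (1 * b))
step 6: mul_one (←) rewrites ((- a) * (1 * b)) into (((- a) * (1 * b)) * 1)
step 7: mul_one (←) rewrites 1 into (1 * 1), now (((- a) * ((1 * 1) * b)) * 1)
step 8: neg_neg (←) rewrites 1 into (- (- 1)), now (((- a) * ((1 * 1) * b)) * (- (- 1)))
step 9: mul_one (←) rewrites (- 1) into ((- 1) * 1), now (((- a) * ((1 * 1) * b)) * (- ((- 1) * 1)))
step 10: mul_one (←) rewrites 1 into (1 * 1), which is E2

YES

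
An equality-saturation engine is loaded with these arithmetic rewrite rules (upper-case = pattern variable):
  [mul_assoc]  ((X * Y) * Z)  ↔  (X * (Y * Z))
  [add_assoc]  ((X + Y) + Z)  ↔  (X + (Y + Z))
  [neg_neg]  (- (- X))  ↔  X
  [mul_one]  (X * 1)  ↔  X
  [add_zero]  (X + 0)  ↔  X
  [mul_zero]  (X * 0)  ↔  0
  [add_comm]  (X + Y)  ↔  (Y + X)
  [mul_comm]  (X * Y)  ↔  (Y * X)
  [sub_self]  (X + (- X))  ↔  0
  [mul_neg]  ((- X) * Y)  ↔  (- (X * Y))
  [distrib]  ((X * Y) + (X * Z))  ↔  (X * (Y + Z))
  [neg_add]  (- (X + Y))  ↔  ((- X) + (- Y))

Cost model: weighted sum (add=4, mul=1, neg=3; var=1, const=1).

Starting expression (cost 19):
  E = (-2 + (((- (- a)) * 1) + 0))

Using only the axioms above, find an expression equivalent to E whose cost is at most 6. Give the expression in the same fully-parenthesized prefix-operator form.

step 1: neg_neg (→) rewrites (- (- a)) into a, now (-2 + ((a * 1) + 0))
step 2: mul_one (→) rewrites (a * 1) into a, now (-2 + (a + 0))
step 3: add_zero (→) rewrites (a + 0) into a, reaching cost 6 (bound 6)

(-2 + a)   [cost 6]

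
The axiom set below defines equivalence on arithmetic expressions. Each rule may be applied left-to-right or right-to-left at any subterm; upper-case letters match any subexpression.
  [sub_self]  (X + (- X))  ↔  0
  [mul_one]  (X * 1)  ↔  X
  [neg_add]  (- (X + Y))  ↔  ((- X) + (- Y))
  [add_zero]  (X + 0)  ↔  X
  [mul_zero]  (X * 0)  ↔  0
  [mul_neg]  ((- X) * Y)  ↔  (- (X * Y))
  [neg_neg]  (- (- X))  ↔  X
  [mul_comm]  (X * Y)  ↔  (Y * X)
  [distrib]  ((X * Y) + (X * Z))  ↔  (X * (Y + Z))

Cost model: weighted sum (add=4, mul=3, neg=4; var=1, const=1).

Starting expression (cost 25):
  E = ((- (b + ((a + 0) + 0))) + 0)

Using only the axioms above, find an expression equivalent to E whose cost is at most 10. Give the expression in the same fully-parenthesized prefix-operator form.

(1) ((a + 0) + 0)  =[add_zero →]=  (a + 0)    ⊢ ((- (b + (a + 0))) + 0)
(2) ((- (b + (a + 0))) + 0)  =[add_zero →]=  (- (b + (a + 0)))
(3) (a + 0)  =[add_zero →]=  a    ⊢ cost 10, within 10

(- (b + a))   [cost 10]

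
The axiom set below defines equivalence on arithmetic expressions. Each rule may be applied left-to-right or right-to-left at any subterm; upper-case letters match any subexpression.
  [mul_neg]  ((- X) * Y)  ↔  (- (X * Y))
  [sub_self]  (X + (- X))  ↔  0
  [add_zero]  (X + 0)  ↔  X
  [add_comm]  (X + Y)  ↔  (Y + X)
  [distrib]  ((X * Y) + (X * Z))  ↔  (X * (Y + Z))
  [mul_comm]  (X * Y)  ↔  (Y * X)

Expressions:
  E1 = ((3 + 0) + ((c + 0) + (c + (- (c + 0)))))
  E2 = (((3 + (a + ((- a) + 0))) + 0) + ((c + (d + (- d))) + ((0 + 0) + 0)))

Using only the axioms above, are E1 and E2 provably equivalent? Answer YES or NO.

step 1: add_zero (→) rewrites (c + 0) into c, now ((3 + 0) + ((c + 0) + (c + (- c))))
step 2: sub_self (→) rewrites (c + (- c)) into 0, now ((3 + 0) + ((c + 0) + 0))
step 3: sub_self (←) rewrites 0 into (a + (- a)), now ((3 + (a + (- a))) + ((c + 0) + 0))
step 4: add_zero (←) rewrites (3 + (a + (- a))) into ((3 + (a + (- a))) + 0), now (((3 + (a + (- a))) + 0) + ((c + 0) + 0))
step 5: sub_self (←) rewrites 0 into (d + (- d)), now (((3 + (a + (- a))) + 0) + ((c + (d + (- d))) + 0))
step 6: add_zero (←) rewrites 0 into (0 + 0), now (((3 + (a + (- a))) + 0) + ((c + (d + (- d))) + (0 + 0)))
step 7: add_zero (←) rewrites (0 + 0) into ((0 + 0) + 0), now (((3 + (a + (- a))) + 0) + ((c + (d + (- d))) + ((0 + 0) + 0)))
step 8: add_zero (←) rewrites (- a) into ((- a) + 0), which is E2

YES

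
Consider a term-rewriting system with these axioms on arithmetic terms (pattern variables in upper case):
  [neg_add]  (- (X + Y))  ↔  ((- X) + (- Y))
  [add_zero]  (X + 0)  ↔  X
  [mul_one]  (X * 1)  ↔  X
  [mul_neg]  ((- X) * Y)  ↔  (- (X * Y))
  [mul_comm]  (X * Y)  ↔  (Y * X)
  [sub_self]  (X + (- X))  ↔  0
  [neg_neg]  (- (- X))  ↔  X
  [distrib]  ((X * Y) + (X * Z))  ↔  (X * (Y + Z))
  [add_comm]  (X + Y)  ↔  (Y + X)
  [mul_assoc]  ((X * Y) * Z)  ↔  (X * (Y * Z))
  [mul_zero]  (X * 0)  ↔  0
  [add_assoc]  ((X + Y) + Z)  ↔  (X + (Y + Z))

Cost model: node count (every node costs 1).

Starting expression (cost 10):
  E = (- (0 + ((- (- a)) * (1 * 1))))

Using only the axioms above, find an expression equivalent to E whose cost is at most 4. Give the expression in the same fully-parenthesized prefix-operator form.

(- (0 + a))   [cost 4]

(1) (1 * 1)  =[mul_one →]=  1    ⊢ (- (0 + ((- (- a)) * 1)))
(2) ((- (- a)) * 1)  =[mul_one →]=  (- (- a))    ⊢ (- (0 + (- (- a))))
(3) (- (- a))  =[neg_neg →]=  a    ⊢ cost 4, within 4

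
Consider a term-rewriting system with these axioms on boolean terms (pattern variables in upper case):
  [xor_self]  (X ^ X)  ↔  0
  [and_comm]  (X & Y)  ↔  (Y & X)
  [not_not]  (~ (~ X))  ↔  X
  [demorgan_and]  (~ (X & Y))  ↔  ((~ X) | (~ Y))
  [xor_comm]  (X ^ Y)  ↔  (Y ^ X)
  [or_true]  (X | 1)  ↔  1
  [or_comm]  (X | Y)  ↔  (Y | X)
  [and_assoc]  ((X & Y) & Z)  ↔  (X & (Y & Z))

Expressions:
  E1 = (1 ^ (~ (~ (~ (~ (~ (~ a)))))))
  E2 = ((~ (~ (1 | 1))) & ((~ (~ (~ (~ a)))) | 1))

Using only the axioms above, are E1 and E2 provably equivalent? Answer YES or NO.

Every axiom is a valid identity, so a rewrite proof would force E1 and E2 to agree under every assignment.
At a=1: E1 = 0 but E2 = 1; they differ, so no derivation exists.

NO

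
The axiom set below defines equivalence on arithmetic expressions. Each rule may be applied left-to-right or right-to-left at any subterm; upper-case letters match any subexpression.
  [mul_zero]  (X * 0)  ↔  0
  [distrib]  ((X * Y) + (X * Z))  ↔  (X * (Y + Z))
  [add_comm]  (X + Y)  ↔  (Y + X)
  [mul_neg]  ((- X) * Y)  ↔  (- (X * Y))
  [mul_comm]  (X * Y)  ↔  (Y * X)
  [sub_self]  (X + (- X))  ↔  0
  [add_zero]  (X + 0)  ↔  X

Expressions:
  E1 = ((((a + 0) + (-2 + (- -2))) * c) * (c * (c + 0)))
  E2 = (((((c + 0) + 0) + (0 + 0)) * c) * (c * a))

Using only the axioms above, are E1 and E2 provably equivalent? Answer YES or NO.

YES

(1) (-2 + (- -2))  =[sub_self →]=  0    ⊢ ((((a + 0) + 0) * c) * (c * (c + 0)))
(2) ((a + 0) + 0)  =[add_zero →]=  (a + 0)    ⊢ (((a + 0) * c) * (c * (c + 0)))
(3) (c + 0)  =[add_zero →]=  c    ⊢ (((a + 0) * c) * (c * c))
(4) (a + 0)  =[add_zero →]=  a    ⊢ ((a * c) * (c * c))
(5) c  =[add_zero ←]=  (c + 0)    ⊢ ((a * c) * ((c + 0) * c))
(6) ((a * c) * ((c + 0) * c))  =[mul_comm →]=  (((c + 0) * c) * (a * c))
(7) (a * c)  =[mul_comm →]=  (c * a)    ⊢ (((c + 0) * c) * (c * a))
(8) 0  =[add_zero ←]=  (0 + 0)    ⊢ (((c + (0 + 0)) * c) * (c * a))
(9) c  =[add_zero ←]=  (c + 0)    ⊢ ((((c + 0) + (0 + 0)) * c) * (c * a))
(10) c  =[add_zero ←]=  (c + 0)    ⊢ E2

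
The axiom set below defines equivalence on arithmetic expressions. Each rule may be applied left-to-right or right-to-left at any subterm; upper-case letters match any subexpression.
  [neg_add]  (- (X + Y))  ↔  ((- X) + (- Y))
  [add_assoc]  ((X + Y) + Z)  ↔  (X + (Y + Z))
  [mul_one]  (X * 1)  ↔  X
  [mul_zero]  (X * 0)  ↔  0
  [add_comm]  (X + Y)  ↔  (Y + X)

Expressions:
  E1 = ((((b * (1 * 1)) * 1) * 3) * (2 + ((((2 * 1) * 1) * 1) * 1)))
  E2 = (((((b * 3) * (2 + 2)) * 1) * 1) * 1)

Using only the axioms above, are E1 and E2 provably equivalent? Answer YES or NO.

(1) (((2 * 1) * 1) * 1)  =[mul_one →]=  ((2 * 1) * 1)    ⊢ ((((b * (1 * 1)) * 1) * 3) * (2 + (((2 * 1) * 1) * 1)))
(2) ((b * (1 * 1)) * 1)  =[mul_one →]=  (b * (1 * 1))    ⊢ (((b * (1 * 1)) * 3) * (2 + (((2 * 1) * 1) * 1)))
(3) (1 * 1)  =[mul_one →]=  1    ⊢ (((b * 1) * 3) * (2 + (((2 * 1) * 1) * 1)))
(4) (b * 1)  =[mul_one →]=  b    ⊢ ((b * 3) * (2 + (((2 * 1) * 1) * 1)))
(5) (((2 * 1) * 1) * 1)  =[mul_one →]=  ((2 * 1) * 1)    ⊢ ((b * 3) * (2 + ((2 * 1) * 1)))
(6) (2 * 1)  =[mul_one →]=  2    ⊢ ((b * 3) * (2 + (2 * 1)))
(7) (2 * 1)  =[mul_one →]=  2    ⊢ ((b * 3) * (2 + 2))
(8) ((b * 3) * (2 + 2))  =[mul_one ←]=  (((b * 3) * (2 + 2)) * 1)
(9) (((b * 3) * (2 + 2)) * 1)  =[mul_one ←]=  ((((b * 3) * (2 + 2)) * 1) * 1)
(10) ((((b * 3) * (2 + 2)) * 1) * 1)  =[mul_one ←]=  (((((b * 3) * (2 + 2)) * 1) * 1) * 1)    ⊢ E2

YES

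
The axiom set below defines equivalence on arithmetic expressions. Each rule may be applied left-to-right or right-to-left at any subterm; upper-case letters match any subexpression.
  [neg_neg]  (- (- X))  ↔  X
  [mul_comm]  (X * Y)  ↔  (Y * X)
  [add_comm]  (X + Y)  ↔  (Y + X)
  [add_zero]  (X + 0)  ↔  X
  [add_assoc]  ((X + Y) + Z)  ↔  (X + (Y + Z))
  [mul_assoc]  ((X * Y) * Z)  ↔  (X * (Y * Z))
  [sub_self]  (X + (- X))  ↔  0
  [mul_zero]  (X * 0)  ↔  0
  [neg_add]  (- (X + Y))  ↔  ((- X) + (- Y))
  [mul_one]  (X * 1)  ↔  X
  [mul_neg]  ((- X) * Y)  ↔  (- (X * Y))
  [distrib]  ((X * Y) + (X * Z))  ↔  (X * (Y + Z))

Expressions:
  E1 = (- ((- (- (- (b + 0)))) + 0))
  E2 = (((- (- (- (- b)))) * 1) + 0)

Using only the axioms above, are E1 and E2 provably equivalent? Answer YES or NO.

YES

1. [add_zero →] ((- (- (- (b + 0)))) + 0)  →  (- (- (- (b + 0))));  E1 = (- (- (- (- (b + 0)))))
2. [neg_neg →] (- (- (- (- (b + 0)))))  →  (- (- (b + 0)))
3. [add_zero →] (b + 0)  →  b;  E1 = (- (- b))
4. [neg_neg ←] b  →  (- (- b));  E1 = (- (- (- (- b))))
5. [add_zero ←] (- (- (- (- b))))  →  ((- (- (- (- b)))) + 0)
6. [mul_one ←] (- (- (- (- b))))  →  ((- (- (- (- b)))) * 1);  this is E2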